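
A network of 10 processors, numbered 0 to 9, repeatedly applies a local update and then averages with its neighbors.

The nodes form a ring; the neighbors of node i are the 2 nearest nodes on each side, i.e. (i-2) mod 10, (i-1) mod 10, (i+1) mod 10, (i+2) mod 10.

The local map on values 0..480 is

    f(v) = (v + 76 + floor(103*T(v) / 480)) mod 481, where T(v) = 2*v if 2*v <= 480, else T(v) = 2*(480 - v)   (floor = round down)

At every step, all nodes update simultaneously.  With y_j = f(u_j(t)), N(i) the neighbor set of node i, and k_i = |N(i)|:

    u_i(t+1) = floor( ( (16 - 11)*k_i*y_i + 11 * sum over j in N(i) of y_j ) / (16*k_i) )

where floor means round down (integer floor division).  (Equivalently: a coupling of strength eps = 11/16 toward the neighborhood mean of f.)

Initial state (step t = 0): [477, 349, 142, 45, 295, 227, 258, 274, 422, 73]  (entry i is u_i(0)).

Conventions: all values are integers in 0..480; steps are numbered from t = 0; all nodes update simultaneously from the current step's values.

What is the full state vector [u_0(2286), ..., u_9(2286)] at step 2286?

Answer: [61, 61, 61, 61, 61, 61, 61, 61, 61, 61]
Key observation: The state at step 38, [61, 61, 61, 61, 61, 61, 61, 61, 61, 61], reappears at step 42: the system is in a cycle of period 4 from step 38 on.  Therefore the state at step 2286 equals the state at step 38 + ((2286 - 38) mod 4) = 38, which is [61, 61, 61, 61, 61, 61, 61, 61, 61, 61].

Derivation:
t=0: [477, 349, 142, 45, 295, 227, 258, 274, 422, 73]
t=1: [108, 115, 200, 237, 354, 375, 362, 317, 205, 151]
t=2: [288, 297, 265, 235, 137, 156, 147, 261, 285, 314]
t=3: [446, 441, 406, 378, 330, 333, 337, 390, 417, 448]
t=4: [47, 43, 111, 181, 317, 316, 320, 186, 116, 46]
t=5: [174, 189, 258, 326, 401, 419, 403, 331, 262, 192]
t=6: [368, 378, 334, 291, 175, 184, 176, 293, 336, 379]
t=7: [171, 167, 285, 338, 374, 372, 374, 338, 286, 168]
t=8: [361, 365, 331, 283, 166, 171, 166, 283, 332, 365]
t=9: [167, 162, 279, 329, 363, 359, 363, 329, 279, 162]
t=10: [355, 359, 326, 277, 161, 165, 161, 277, 326, 359]
t=11: [163, 159, 275, 324, 357, 353, 357, 324, 275, 159]
t=12: [350, 355, 322, 274, 157, 162, 157, 274, 322, 355]
t=13: [160, 156, 272, 321, 353, 349, 353, 321, 272, 156]
t=14: [347, 351, 320, 271, 156, 160, 156, 271, 320, 351]
t=15: [309, 237, 353, 319, 351, 347, 351, 319, 353, 237]
t=16: [286, 359, 230, 299, 163, 309, 163, 299, 230, 359]
t=17: [279, 226, 334, 343, 375, 404, 375, 343, 334, 226]
t=18: [436, 431, 376, 306, 175, 178, 175, 306, 376, 431]
t=19: [36, 112, 155, 265, 295, 371, 295, 265, 155, 112]
t=20: [222, 261, 306, 306, 345, 307, 345, 306, 306, 261]
t=21: [427, 432, 444, 455, 466, 463, 466, 455, 444, 432]
t=22: [48, 49, 54, 58, 63, 63, 63, 58, 54, 49]
t=23: [147, 148, 153, 157, 162, 163, 162, 157, 153, 148]
t=24: [289, 290, 294, 299, 303, 304, 303, 299, 294, 290]
t=25: [447, 448, 449, 451, 452, 453, 452, 451, 449, 448]
t=26: [56, 56, 57, 57, 58, 58, 58, 57, 57, 56]
t=27: [156, 156, 156, 157, 157, 157, 157, 157, 156, 156]
t=28: [298, 298, 298, 299, 299, 300, 299, 299, 298, 298]
t=29: [452, 452, 452, 452, 452, 452, 452, 452, 452, 452]
t=30: [59, 59, 59, 59, 59, 59, 59, 59, 59, 59]
t=31: [160, 160, 160, 160, 160, 160, 160, 160, 160, 160]
t=32: [304, 304, 304, 304, 304, 304, 304, 304, 304, 304]
t=33: [455, 455, 455, 455, 455, 455, 455, 455, 455, 455]
t=34: [60, 60, 60, 60, 60, 60, 60, 60, 60, 60]
t=35: [161, 161, 161, 161, 161, 161, 161, 161, 161, 161]
t=36: [306, 306, 306, 306, 306, 306, 306, 306, 306, 306]
t=37: [456, 456, 456, 456, 456, 456, 456, 456, 456, 456]
t=38: [61, 61, 61, 61, 61, 61, 61, 61, 61, 61]
t=39: [163, 163, 163, 163, 163, 163, 163, 163, 163, 163]
t=40: [308, 308, 308, 308, 308, 308, 308, 308, 308, 308]
t=41: [457, 457, 457, 457, 457, 457, 457, 457, 457, 457]
t=42: [61, 61, 61, 61, 61, 61, 61, 61, 61, 61]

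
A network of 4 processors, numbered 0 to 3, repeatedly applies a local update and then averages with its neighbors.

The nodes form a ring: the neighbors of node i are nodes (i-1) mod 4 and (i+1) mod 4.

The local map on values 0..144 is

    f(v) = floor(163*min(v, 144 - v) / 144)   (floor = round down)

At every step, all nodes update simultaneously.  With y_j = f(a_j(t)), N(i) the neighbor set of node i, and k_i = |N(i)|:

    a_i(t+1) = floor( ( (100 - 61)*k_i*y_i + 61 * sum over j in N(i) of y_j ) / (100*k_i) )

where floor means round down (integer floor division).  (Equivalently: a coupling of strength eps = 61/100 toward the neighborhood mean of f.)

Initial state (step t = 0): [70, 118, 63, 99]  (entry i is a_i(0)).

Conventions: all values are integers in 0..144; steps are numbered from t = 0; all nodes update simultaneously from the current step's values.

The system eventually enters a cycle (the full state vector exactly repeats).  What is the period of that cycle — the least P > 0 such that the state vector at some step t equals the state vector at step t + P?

Answer: 4
Key observation: The state at step 6, [80, 80, 80, 80], reappears at step 10 — and no state repeats earlier — so the cycle the system enters has period 4.

Derivation:
t=0: [70, 118, 63, 99]
t=1: [54, 57, 51, 65]
t=2: [65, 60, 64, 64]
t=3: [70, 70, 70, 72]
t=4: [79, 79, 79, 79]
t=5: [73, 73, 73, 73]
t=6: [80, 80, 80, 80]
t=7: [72, 72, 72, 72]
t=8: [81, 81, 81, 81]
t=9: [71, 71, 71, 71]
t=10: [80, 80, 80, 80]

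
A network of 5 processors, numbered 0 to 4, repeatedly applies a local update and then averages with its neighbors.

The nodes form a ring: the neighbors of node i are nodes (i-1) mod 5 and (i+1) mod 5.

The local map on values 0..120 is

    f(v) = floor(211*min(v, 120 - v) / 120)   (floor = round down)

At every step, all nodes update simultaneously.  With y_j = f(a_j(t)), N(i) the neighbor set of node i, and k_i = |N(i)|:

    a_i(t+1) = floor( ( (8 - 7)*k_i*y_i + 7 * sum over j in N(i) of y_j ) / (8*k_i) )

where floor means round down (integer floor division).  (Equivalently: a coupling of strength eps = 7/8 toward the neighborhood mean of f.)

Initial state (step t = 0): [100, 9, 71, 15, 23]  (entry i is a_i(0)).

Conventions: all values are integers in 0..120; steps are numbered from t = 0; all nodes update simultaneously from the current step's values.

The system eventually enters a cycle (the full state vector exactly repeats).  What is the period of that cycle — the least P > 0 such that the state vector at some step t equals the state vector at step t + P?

Answer: 3
Key observation: The state at step 52, [58, 58, 58, 58, 58], reappears at step 55 — and no state repeats earlier — so the cycle the system enters has period 3.

Derivation:
t=0: [100, 9, 71, 15, 23]
t=1: [28, 54, 28, 58, 31]
t=2: [70, 54, 91, 57, 72]
t=3: [88, 71, 91, 71, 92]
t=4: [66, 57, 81, 54, 68]
t=5: [95, 83, 93, 81, 93]
t=6: [54, 47, 64, 49, 54]
t=7: [88, 94, 85, 94, 90]
t=8: [49, 56, 47, 55, 50]
t=9: [91, 85, 95, 85, 90]
t=10: [55, 48, 58, 49, 55]
t=11: [90, 96, 87, 96, 91]
t=12: [46, 53, 44, 52, 47]
t=13: [86, 80, 90, 80, 85]
t=14: [64, 57, 67, 58, 64]
t=15: [98, 96, 99, 96, 99]
t=16: [38, 37, 41, 36, 39]
t=17: [66, 68, 65, 69, 64]
t=18: [94, 94, 90, 96, 92]
t=19: [46, 48, 44, 49, 44]
t=20: [80, 79, 84, 78, 82]
t=21: [69, 67, 71, 65, 70]
t=22: [89, 88, 93, 87, 91]
t=23: [53, 51, 55, 49, 55]
t=24: [92, 93, 88, 94, 90]
t=25: [49, 51, 47, 52, 47]
t=26: [85, 84, 89, 83, 87]
t=27: [60, 58, 62, 57, 62]
t=28: [101, 102, 100, 100, 102]
t=29: [31, 33, 33, 33, 33]
t=30: [57, 56, 58, 58, 56]
t=31: [98, 100, 99, 99, 100]
t=32: [35, 36, 35, 35, 36]
t=33: [62, 61, 61, 61, 61]
t=34: [102, 102, 103, 103, 102]
t=35: [31, 30, 29, 29, 30]
t=36: [52, 52, 50, 50, 52]
t=37: [91, 89, 88, 88, 89]
t=38: [53, 53, 55, 55, 53]
t=39: [93, 94, 94, 94, 94]
t=40: [45, 45, 45, 45, 45]
t=41: [79, 79, 79, 79, 79]
t=42: [72, 72, 72, 72, 72]
t=43: [84, 84, 84, 84, 84]
t=44: [63, 63, 63, 63, 63]
t=45: [100, 100, 100, 100, 100]
t=46: [35, 35, 35, 35, 35]
t=47: [61, 61, 61, 61, 61]
t=48: [103, 103, 103, 103, 103]
t=49: [29, 29, 29, 29, 29]
t=50: [50, 50, 50, 50, 50]
t=51: [87, 87, 87, 87, 87]
t=52: [58, 58, 58, 58, 58]
t=53: [101, 101, 101, 101, 101]
t=54: [33, 33, 33, 33, 33]
t=55: [58, 58, 58, 58, 58]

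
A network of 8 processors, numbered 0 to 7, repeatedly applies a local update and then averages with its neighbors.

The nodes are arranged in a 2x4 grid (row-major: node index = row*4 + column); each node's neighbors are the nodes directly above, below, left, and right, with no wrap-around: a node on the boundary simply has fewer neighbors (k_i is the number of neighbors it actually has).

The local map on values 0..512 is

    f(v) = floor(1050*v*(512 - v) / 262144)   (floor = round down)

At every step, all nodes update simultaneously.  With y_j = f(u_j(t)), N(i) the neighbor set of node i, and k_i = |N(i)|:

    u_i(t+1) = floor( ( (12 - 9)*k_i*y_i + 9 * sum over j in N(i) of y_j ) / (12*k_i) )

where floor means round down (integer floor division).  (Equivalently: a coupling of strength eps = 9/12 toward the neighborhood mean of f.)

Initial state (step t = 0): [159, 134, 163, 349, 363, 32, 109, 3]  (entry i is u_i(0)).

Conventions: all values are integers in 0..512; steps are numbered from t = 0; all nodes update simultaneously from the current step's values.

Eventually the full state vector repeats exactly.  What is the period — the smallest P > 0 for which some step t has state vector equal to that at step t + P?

Simulating step by step:
t=0: [159, 134, 163, 349, 363, 32, 109, 3]
t=1: [212, 178, 207, 144, 160, 163, 117, 152]
t=2: [237, 242, 221, 229, 236, 218, 220, 203]
t=3: [260, 258, 258, 255, 258, 258, 255, 256]
t=4: [262, 262, 262, 262, 262, 262, 262, 262]
t=5: [262, 262, 262, 262, 262, 262, 262, 262]

Answer: 1
Key observation: The state at step 4, [262, 262, 262, 262, 262, 262, 262, 262], reappears at step 5 — and no state repeats earlier — so the cycle the system enters has period 1.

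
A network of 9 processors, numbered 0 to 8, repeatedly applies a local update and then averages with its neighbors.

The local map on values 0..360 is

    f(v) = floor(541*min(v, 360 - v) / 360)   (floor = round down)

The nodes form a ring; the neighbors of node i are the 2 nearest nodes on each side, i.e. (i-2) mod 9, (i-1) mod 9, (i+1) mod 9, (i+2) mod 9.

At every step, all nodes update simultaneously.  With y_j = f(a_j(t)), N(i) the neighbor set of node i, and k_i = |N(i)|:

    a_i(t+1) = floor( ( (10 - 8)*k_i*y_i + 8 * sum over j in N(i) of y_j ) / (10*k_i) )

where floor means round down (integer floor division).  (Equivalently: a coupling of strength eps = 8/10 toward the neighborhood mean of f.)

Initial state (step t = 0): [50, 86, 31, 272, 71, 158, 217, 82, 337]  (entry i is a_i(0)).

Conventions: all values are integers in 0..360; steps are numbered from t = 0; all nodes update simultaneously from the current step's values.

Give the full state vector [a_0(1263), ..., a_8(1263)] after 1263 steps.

Simulating step by step:
t=0: [50, 86, 31, 272, 71, 158, 217, 82, 337]
t=1: [81, 83, 97, 130, 147, 162, 142, 136, 115]
t=2: [153, 151, 161, 185, 203, 215, 210, 190, 166]
t=3: [240, 241, 238, 236, 236, 238, 236, 235, 236]
t=4: [182, 182, 182, 183, 184, 185, 185, 184, 183]
t=5: [266, 266, 266, 265, 264, 263, 263, 264, 265]
t=6: [141, 141, 141, 142, 143, 144, 144, 143, 142]
t=7: [212, 211, 212, 213, 214, 214, 214, 214, 213]
t=8: [221, 221, 221, 220, 219, 219, 219, 219, 220]
t=9: [209, 208, 209, 209, 210, 210, 210, 210, 209]
t=10: [226, 226, 226, 226, 225, 225, 225, 225, 226]
t=11: [201, 201, 201, 201, 201, 201, 201, 201, 201]
t=12: [238, 238, 238, 238, 238, 238, 238, 238, 238]
t=13: [183, 183, 183, 183, 183, 183, 183, 183, 183]
t=14: [265, 265, 265, 265, 265, 265, 265, 265, 265]
t=15: [142, 142, 142, 142, 142, 142, 142, 142, 142]
t=16: [213, 213, 213, 213, 213, 213, 213, 213, 213]
t=17: [220, 220, 220, 220, 220, 220, 220, 220, 220]
t=18: [210, 210, 210, 210, 210, 210, 210, 210, 210]
t=19: [225, 225, 225, 225, 225, 225, 225, 225, 225]
t=20: [202, 202, 202, 202, 202, 202, 202, 202, 202]
t=21: [237, 237, 237, 237, 237, 237, 237, 237, 237]
t=22: [184, 184, 184, 184, 184, 184, 184, 184, 184]
t=23: [264, 264, 264, 264, 264, 264, 264, 264, 264]
t=24: [144, 144, 144, 144, 144, 144, 144, 144, 144]
t=25: [216, 216, 216, 216, 216, 216, 216, 216, 216]
t=26: [216, 216, 216, 216, 216, 216, 216, 216, 216]

Answer: [216, 216, 216, 216, 216, 216, 216, 216, 216]
Key observation: The state at step 25, [216, 216, 216, 216, 216, 216, 216, 216, 216], reappears at step 26: the system is in a cycle of period 1 from step 25 on.  Therefore the state at step 1263 equals the state at step 25 + ((1263 - 25) mod 1) = 25, which is [216, 216, 216, 216, 216, 216, 216, 216, 216].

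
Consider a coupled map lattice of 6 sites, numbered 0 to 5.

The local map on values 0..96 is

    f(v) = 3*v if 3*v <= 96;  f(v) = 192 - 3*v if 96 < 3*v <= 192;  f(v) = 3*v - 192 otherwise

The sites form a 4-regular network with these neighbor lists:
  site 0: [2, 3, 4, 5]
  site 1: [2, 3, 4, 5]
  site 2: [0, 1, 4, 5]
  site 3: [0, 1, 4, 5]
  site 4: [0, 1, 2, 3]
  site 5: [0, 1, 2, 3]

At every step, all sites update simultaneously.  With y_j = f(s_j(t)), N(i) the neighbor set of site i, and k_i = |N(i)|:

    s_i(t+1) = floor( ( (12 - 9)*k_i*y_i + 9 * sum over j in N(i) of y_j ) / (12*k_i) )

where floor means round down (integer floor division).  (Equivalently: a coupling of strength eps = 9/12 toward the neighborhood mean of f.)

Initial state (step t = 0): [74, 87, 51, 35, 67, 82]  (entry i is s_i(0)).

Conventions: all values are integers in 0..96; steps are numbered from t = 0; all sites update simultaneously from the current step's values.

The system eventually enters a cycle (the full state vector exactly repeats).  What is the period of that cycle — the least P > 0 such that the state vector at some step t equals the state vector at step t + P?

Simulating step by step:
t=0: [74, 87, 51, 35, 67, 82]
t=1: [42, 52, 40, 52, 44, 55]
t=2: [53, 45, 53, 44, 54, 46]
t=3: [41, 47, 40, 47, 41, 47]
t=4: [62, 58, 63, 57, 62, 58]
t=5: [10, 13, 9, 14, 10, 13]
t=6: [33, 35, 32, 36, 33, 35]
t=7: [90, 89, 91, 88, 90, 89]
t=8: [76, 76, 77, 75, 76, 76]
t=9: [36, 36, 36, 35, 36, 36]
t=10: [84, 84, 84, 84, 84, 84]
t=11: [60, 60, 60, 60, 60, 60]
t=12: [12, 12, 12, 12, 12, 12]
t=13: [36, 36, 36, 36, 36, 36]
t=14: [84, 84, 84, 84, 84, 84]

Answer: 4
Key observation: The state at step 10, [84, 84, 84, 84, 84, 84], reappears at step 14 — and no state repeats earlier — so the cycle the system enters has period 4.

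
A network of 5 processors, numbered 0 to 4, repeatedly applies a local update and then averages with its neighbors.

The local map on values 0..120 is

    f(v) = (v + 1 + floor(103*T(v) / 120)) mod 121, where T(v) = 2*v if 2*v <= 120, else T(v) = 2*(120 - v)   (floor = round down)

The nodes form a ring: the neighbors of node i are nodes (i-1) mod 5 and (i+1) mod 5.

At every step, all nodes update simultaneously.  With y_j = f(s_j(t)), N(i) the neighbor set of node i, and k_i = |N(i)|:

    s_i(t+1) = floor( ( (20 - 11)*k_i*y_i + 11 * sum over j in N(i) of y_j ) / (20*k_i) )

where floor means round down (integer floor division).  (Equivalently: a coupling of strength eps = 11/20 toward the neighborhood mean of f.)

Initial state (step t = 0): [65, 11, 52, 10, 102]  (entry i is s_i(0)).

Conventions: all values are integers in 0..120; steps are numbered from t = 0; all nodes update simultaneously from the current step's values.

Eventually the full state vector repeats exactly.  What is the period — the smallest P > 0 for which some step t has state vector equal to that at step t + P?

Answer: 2
Key observation: The state at step 100, [29, 29, 29, 29, 29], reappears at step 102 — and no state repeats earlier — so the cycle the system enters has period 2.

Derivation:
t=0: [65, 11, 52, 10, 102]
t=1: [29, 30, 25, 21, 23]
t=2: [75, 77, 69, 62, 66]
t=3: [33, 32, 35, 38, 37]
t=4: [92, 90, 95, 100, 98]
t=5: [18, 19, 17, 15, 16]
t=6: [48, 49, 46, 43, 44]
t=7: [41, 9, 37, 86, 88]
t=8: [63, 69, 58, 44, 47]
t=9: [29, 37, 59, 66, 47]
t=10: [65, 78, 56, 30, 35]
t=11: [52, 33, 45, 72, 76]
t=12: [42, 46, 35, 24, 29]
t=13: [74, 59, 62, 77, 85]
t=14: [32, 38, 37, 31, 28]
t=15: [88, 98, 97, 87, 81]
t=16: [21, 17, 17, 22, 24]
t=17: [57, 50, 50, 58, 62]
t=18: [30, 20, 21, 32, 37]
t=19: [79, 63, 65, 82, 91]
t=20: [29, 36, 35, 28, 24]
t=21: [80, 92, 91, 79, 72]
t=22: [27, 22, 22, 27, 30]
t=23: [72, 63, 63, 72, 77]
t=24: [34, 38, 38, 34, 32]
t=25: [94, 100, 100, 94, 90]
t=26: [17, 15, 15, 17, 19]
t=27: [46, 42, 42, 46, 49]
t=28: [37, 84, 84, 37, 8]
t=29: [58, 45, 45, 58, 65]
t=30: [27, 11, 11, 27, 37]
t=31: [69, 42, 42, 69, 86]
t=32: [54, 93, 93, 54, 30]
t=33: [39, 20, 20, 39, 51]
t=34: [67, 69, 69, 67, 66]
t=35: [37, 36, 36, 37, 37]
t=36: [100, 98, 98, 100, 101]
t=37: [14, 14, 14, 14, 13]
t=38: [38, 39, 39, 38, 37]
t=39: [103, 105, 105, 103, 102]
t=40: [11, 10, 10, 11, 12]
t=41: [30, 28, 28, 30, 31]
t=42: [81, 78, 78, 81, 83]
t=43: [27, 29, 29, 27, 26]
t=44: [74, 77, 77, 74, 72]
t=45: [32, 30, 30, 32, 32]
t=46: [85, 83, 83, 85, 87]
t=47: [24, 25, 25, 24, 24]
t=48: [66, 67, 67, 66, 66]
t=49: [37, 37, 37, 37, 38]
t=50: [101, 101, 101, 101, 102]
t=51: [12, 13, 13, 12, 12]
t=52: [33, 35, 35, 33, 33]
t=53: [91, 94, 94, 91, 90]
t=54: [19, 18, 18, 19, 20]
t=55: [52, 49, 49, 52, 53]
t=56: [19, 15, 15, 19, 21]
t=57: [50, 44, 44, 50, 54]
t=58: [46, 91, 91, 46, 19]
t=59: [21, 15, 15, 21, 25]
t=60: [56, 45, 45, 56, 62]
t=61: [26, 10, 10, 26, 36]
t=62: [66, 39, 39, 66, 83]
t=63: [53, 87, 87, 53, 32]
t=64: [40, 23, 23, 40, 51]
t=65: [71, 75, 75, 71, 68]
t=66: [34, 32, 32, 34, 35]
t=67: [92, 88, 88, 92, 94]
t=68: [20, 21, 21, 20, 19]
t=69: [55, 57, 57, 55, 53]
t=70: [28, 32, 32, 28, 26]
t=71: [78, 84, 84, 78, 74]
t=72: [29, 26, 26, 29, 30]
t=73: [77, 73, 73, 77, 80]
t=74: [30, 32, 32, 30, 29]
t=75: [82, 85, 85, 82, 80]
t=76: [26, 25, 25, 26, 27]
t=77: [71, 68, 68, 71, 72]
t=78: [35, 36, 36, 35, 34]
t=79: [95, 97, 97, 95, 94]
t=80: [17, 16, 16, 17, 17]
t=81: [46, 44, 44, 46, 47]
t=82: [36, 88, 88, 36, 5]
t=83: [54, 42, 42, 54, 60]
t=84: [55, 90, 90, 55, 33]
t=85: [43, 23, 23, 43, 56]
t=86: [78, 77, 77, 78, 78]
t=87: [30, 30, 30, 30, 30]
t=88: [82, 82, 82, 82, 82]
t=89: [27, 27, 27, 27, 27]
t=90: [74, 74, 74, 74, 74]
t=91: [32, 32, 32, 32, 32]
t=92: [87, 87, 87, 87, 87]
t=93: [23, 23, 23, 23, 23]
t=94: [63, 63, 63, 63, 63]
t=95: [40, 40, 40, 40, 40]
t=96: [109, 109, 109, 109, 109]
t=97: [7, 7, 7, 7, 7]
t=98: [20, 20, 20, 20, 20]
t=99: [55, 55, 55, 55, 55]
t=100: [29, 29, 29, 29, 29]
t=101: [79, 79, 79, 79, 79]
t=102: [29, 29, 29, 29, 29]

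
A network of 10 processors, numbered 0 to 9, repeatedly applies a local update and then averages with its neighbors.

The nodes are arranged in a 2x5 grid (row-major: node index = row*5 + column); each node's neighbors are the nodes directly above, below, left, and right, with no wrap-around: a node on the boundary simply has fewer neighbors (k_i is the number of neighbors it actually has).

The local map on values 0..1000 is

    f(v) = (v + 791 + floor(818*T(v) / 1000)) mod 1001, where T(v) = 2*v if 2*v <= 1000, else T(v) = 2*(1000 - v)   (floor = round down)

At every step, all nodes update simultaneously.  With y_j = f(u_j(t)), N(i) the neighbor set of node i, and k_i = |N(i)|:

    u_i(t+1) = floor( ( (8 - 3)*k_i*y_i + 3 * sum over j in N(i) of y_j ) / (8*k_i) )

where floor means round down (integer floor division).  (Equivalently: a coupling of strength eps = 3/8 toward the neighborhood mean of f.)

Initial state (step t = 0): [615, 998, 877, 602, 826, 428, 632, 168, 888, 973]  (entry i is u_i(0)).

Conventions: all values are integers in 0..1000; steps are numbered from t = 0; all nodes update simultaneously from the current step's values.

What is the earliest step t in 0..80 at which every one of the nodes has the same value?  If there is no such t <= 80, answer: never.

Simulating step by step:
t=0: [615, 998, 877, 602, 826, 428, 632, 168, 888, 973]  (not all equal)
t=1: [341, 609, 675, 354, 721, 584, 257, 364, 673, 834]  (not all equal)
t=2: [446, 292, 811, 821, 907, 249, 396, 775, 919, 927]  (not all equal)
t=3: [791, 687, 868, 889, 856, 615, 762, 906, 859, 839]  (not all equal)
t=4: [767, 960, 882, 866, 879, 369, 822, 867, 874, 887]  (not all equal)
t=5: [881, 847, 861, 872, 866, 821, 870, 876, 870, 863]  (not all equal)
t=6: [876, 881, 877, 872, 874, 890, 877, 870, 872, 875]  (not all equal)
t=7: [865, 866, 868, 870, 870, 862, 867, 870, 870, 869]  (not all equal)
t=8: [875, 874, 873, 872, 872, 876, 874, 872, 872, 872]  (not all equal)
t=9: [869, 869, 870, 870, 871, 868, 869, 870, 871, 871]  (not all equal)
t=10: [873, 872, 872, 872, 872, 873, 872, 872, 872, 872]  (not all equal)
t=11: [870, 870, 871, 871, 871, 870, 870, 871, 871, 871]  (not all equal)
t=12: [872, 872, 872, 872, 872, 872, 872, 872, 872, 872]  (all equal)

Answer: 12
Key observation: Synchronization is absorbing here: once all nodes are equal they stay equal, and step 12 is the first all-equal step.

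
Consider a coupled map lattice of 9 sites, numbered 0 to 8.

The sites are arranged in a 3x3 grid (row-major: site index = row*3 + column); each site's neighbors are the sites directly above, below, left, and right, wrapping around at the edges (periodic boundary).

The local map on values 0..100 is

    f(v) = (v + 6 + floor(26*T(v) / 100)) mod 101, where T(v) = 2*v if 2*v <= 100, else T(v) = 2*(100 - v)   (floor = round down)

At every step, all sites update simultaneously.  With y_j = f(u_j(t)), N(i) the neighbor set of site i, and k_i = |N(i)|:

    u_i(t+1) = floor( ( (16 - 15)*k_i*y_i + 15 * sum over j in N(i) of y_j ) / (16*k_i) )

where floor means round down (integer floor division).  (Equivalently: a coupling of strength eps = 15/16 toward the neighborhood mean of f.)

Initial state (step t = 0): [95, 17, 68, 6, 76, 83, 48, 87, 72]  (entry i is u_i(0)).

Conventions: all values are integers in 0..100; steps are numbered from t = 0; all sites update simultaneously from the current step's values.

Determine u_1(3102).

Simulating step by step:
t=0: [95, 17, 68, 6, 76, 83, 48, 87, 72]
t=1: [50, 68, 57, 64, 62, 74, 53, 75, 91]
t=2: [86, 87, 67, 86, 90, 66, 67, 66, 83]
t=3: [94, 71, 95, 71, 88, 72, 95, 72, 89]
t=4: [44, 51, 67, 51, 92, 74, 67, 74, 50]
t=5: [85, 65, 82, 65, 82, 65, 82, 65, 90]
t=6: [93, 94, 70, 94, 89, 71, 70, 71, 87]
t=7: [43, 66, 51, 66, 50, 74, 51, 74, 91]
t=8: [84, 82, 64, 82, 90, 65, 64, 65, 82]
t=9: [92, 70, 94, 70, 87, 71, 94, 71, 89]
t=10: [43, 51, 66, 51, 91, 74, 66, 74, 50]
t=11: [84, 64, 82, 64, 82, 65, 82, 65, 90]
t=12: [92, 94, 70, 94, 89, 71, 70, 71, 87]
t=13: [43, 66, 51, 66, 50, 74, 51, 74, 91]

Answer: u_1(3102) = 94
Key observation: The state at step 7, [43, 66, 51, 66, 50, 74, 51, 74, 91], reappears at step 13: the system is in a cycle of period 6 from step 7 on.  Therefore the state at step 3102 equals the state at step 7 + ((3102 - 7) mod 6) = 12, which is [92, 94, 70, 94, 89, 71, 70, 71, 87].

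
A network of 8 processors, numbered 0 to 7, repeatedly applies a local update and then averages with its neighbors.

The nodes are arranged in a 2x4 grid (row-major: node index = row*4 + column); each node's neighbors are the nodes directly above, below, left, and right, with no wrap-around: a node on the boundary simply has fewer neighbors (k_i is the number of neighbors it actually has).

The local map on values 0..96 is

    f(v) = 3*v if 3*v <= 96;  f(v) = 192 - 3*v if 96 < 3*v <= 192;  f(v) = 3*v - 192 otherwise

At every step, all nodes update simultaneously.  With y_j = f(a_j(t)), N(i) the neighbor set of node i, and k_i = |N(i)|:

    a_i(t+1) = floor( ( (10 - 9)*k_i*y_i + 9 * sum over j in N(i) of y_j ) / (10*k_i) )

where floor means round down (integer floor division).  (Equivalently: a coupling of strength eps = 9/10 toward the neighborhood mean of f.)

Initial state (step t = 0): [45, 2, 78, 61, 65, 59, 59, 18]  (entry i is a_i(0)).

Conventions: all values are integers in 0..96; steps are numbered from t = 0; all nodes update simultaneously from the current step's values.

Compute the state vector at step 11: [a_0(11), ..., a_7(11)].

Simulating step by step:
t=0: [45, 2, 78, 61, 65, 59, 59, 18]
t=1: [9, 34, 13, 44, 32, 8, 34, 16]
t=2: [86, 36, 75, 45, 32, 85, 42, 72]
t=3: [87, 57, 65, 31, 67, 80, 42, 57]
t=4: [20, 38, 54, 20, 53, 33, 28, 73]
t=5: [55, 62, 69, 31, 72, 67, 53, 67]
t=6: [16, 15, 41, 20, 18, 19, 13, 57]
t=7: [49, 56, 50, 46, 52, 47, 48, 46]
t=8: [31, 43, 42, 48, 46, 37, 48, 51]
t=9: [61, 78, 54, 52, 83, 57, 60, 47]
t=10: [45, 22, 30, 40, 19, 35, 31, 26]
t=11: [61, 76, 78, 82, 70, 73, 85, 82]

Answer: [61, 76, 78, 82, 70, 73, 85, 82]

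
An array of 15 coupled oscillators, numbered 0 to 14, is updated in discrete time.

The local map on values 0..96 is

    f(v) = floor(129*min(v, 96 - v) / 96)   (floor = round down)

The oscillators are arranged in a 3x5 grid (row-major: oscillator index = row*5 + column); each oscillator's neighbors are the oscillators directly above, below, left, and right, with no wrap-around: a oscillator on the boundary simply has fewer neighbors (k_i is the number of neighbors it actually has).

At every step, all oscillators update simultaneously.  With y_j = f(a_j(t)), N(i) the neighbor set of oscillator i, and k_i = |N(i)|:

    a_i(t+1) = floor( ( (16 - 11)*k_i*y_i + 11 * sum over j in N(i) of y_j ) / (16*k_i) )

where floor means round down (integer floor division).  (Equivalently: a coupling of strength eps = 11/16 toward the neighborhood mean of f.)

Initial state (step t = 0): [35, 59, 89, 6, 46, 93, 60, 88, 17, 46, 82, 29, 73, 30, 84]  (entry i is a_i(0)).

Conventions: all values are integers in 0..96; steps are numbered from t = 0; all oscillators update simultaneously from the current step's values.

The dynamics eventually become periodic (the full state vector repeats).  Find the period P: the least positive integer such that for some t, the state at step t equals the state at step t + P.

Simulating step by step:
t=0: [35, 59, 89, 6, 46, 93, 60, 88, 17, 46, 82, 29, 73, 30, 84]
t=1: [32, 39, 18, 23, 42, 27, 32, 21, 27, 41, 20, 33, 29, 28, 39]
t=2: [43, 41, 32, 35, 46, 36, 40, 32, 37, 50, 35, 38, 36, 40, 47]
t=3: [53, 52, 46, 49, 56, 50, 50, 46, 50, 58, 48, 49, 48, 53, 58]
t=4: [59, 59, 61, 59, 55, 60, 61, 61, 58, 53, 62, 63, 61, 58, 53]
t=5: [48, 48, 47, 50, 53, 47, 47, 47, 51, 55, 45, 45, 47, 51, 54]
t=6: [63, 63, 62, 60, 57, 62, 62, 62, 59, 56, 61, 61, 61, 59, 57]
t=7: [44, 44, 45, 48, 50, 45, 45, 46, 48, 51, 46, 46, 47, 49, 51]
t=8: [59, 59, 60, 62, 61, 60, 60, 61, 62, 61, 60, 61, 62, 62, 61]
t=9: [48, 48, 47, 46, 46, 48, 47, 46, 45, 46, 47, 47, 45, 45, 46]
t=10: [64, 63, 62, 61, 61, 63, 63, 61, 60, 60, 63, 62, 60, 60, 60]
t=11: [43, 44, 45, 46, 47, 43, 44, 46, 47, 47, 44, 45, 47, 48, 48]
t=12: [57, 58, 60, 61, 62, 57, 59, 61, 62, 63, 58, 60, 62, 63, 63]
t=13: [51, 50, 48, 46, 45, 51, 49, 46, 45, 44, 50, 48, 45, 44, 44]
t=14: [60, 61, 61, 61, 60, 60, 61, 61, 60, 59, 61, 62, 60, 59, 59]
t=15: [47, 47, 47, 47, 48, 47, 46, 47, 48, 48, 46, 46, 47, 48, 49]
t=16: [63, 62, 63, 63, 63, 62, 62, 62, 63, 63, 61, 61, 62, 63, 63]
t=17: [44, 44, 44, 44, 44, 45, 45, 44, 44, 44, 46, 46, 45, 44, 44]
t=18: [59, 59, 59, 59, 59, 60, 59, 59, 59, 59, 60, 60, 59, 59, 59]
t=19: [48, 49, 49, 49, 49, 48, 48, 49, 49, 49, 48, 48, 48, 49, 49]
t=20: [63, 63, 63, 63, 63, 64, 63, 63, 63, 63, 64, 64, 63, 63, 63]
t=21: [43, 44, 44, 44, 44, 43, 43, 44, 44, 44, 43, 43, 43, 44, 44]
t=22: [57, 58, 59, 59, 59, 57, 57, 58, 59, 59, 57, 57, 57, 58, 59]
t=23: [51, 51, 49, 49, 49, 52, 51, 50, 49, 49, 52, 52, 51, 50, 49]
t=24: [59, 60, 61, 63, 63, 59, 59, 61, 62, 63, 59, 59, 60, 61, 62]
t=25: [48, 48, 46, 44, 44, 49, 48, 47, 45, 44, 49, 48, 47, 46, 45]
t=26: [63, 63, 61, 59, 59, 63, 63, 62, 60, 59, 63, 63, 62, 61, 60]
t=27: [44, 44, 46, 48, 49, 44, 44, 45, 47, 48, 44, 44, 45, 47, 48]
t=28: [59, 59, 61, 62, 63, 59, 59, 60, 62, 63, 59, 59, 60, 62, 63]
t=29: [49, 48, 47, 45, 44, 49, 48, 47, 45, 44, 49, 48, 47, 45, 44]
t=30: [63, 63, 62, 60, 59, 63, 63, 62, 60, 59, 63, 63, 62, 60, 59]
t=31: [44, 44, 45, 47, 48, 44, 44, 45, 47, 48, 44, 44, 45, 47, 48]
t=32: [59, 59, 60, 62, 63, 59, 59, 60, 62, 63, 59, 59, 60, 62, 63]
t=33: [49, 48, 47, 45, 44, 49, 48, 47, 45, 44, 49, 48, 47, 45, 44]

Answer: 4
Key observation: The state at step 29, [49, 48, 47, 45, 44, 49, 48, 47, 45, 44, 49, 48, 47, 45, 44], reappears at step 33 — and no state repeats earlier — so the cycle the system enters has period 4.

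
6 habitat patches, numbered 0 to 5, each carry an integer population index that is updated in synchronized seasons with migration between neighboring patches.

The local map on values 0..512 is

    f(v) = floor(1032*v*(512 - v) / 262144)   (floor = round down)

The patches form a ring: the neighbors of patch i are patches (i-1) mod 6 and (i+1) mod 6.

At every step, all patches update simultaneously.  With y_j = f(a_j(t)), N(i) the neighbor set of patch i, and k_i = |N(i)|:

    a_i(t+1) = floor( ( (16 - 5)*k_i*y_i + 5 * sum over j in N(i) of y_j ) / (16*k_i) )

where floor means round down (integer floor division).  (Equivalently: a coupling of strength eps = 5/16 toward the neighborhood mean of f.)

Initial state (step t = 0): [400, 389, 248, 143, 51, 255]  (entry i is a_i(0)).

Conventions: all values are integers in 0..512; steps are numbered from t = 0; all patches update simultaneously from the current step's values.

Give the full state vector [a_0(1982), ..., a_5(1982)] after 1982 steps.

Answer: [257, 257, 257, 257, 257, 257]
Key observation: The state at step 4, [257, 257, 257, 257, 257, 257], reappears at step 5: the system is in a cycle of period 1 from step 4 on.  Therefore the state at step 1982 equals the state at step 4 + ((1982 - 4) mod 1) = 4, which is [257, 257, 257, 257, 257, 257].

Derivation:
t=0: [400, 389, 248, 143, 51, 255]
t=1: [190, 196, 238, 196, 135, 218]
t=2: [242, 244, 251, 238, 214, 242]
t=3: [257, 257, 256, 255, 252, 256]
t=4: [257, 257, 257, 257, 257, 257]
t=5: [257, 257, 257, 257, 257, 257]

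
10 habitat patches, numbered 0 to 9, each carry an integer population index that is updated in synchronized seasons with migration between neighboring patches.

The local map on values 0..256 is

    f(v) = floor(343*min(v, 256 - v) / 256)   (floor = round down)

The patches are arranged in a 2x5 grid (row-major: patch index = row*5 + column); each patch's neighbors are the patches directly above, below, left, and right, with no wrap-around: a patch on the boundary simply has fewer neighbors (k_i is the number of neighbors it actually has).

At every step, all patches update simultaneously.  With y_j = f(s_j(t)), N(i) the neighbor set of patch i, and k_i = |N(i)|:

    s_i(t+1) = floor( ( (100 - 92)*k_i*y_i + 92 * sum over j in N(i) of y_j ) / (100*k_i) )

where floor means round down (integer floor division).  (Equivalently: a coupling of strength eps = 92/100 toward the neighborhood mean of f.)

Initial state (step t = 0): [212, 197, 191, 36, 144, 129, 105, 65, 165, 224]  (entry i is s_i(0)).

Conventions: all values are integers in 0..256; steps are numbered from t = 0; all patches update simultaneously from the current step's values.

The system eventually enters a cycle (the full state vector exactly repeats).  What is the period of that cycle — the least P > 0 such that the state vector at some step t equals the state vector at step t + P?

Simulating step by step:
t=0: [212, 197, 191, 36, 144, 129, 105, 65, 165, 224]
t=1: [119, 93, 72, 113, 53, 104, 114, 113, 63, 128]
t=2: [133, 134, 138, 89, 153, 154, 139, 113, 151, 84]
t=3: [150, 159, 145, 143, 117, 158, 150, 151, 128, 136]
t=4: [130, 142, 140, 157, 155, 141, 134, 152, 151, 163]
t=5: [154, 161, 142, 142, 128, 164, 149, 151, 132, 136]
t=6: [125, 142, 140, 162, 157, 138, 131, 152, 151, 167]
t=7: [155, 162, 139, 140, 122, 166, 151, 152, 128, 134]
t=8: [123, 142, 140, 162, 159, 136, 128, 154, 153, 166]
t=9: [156, 162, 139, 139, 123, 166, 151, 153, 127, 132]
t=10: [123, 141, 140, 162, 161, 135, 128, 153, 154, 166]
t=11: [158, 162, 140, 138, 122, 167, 152, 152, 128, 130]
t=12: [122, 140, 141, 162, 163, 133, 128, 153, 156, 167]
t=13: [159, 162, 140, 136, 122, 166, 153, 151, 127, 127]
t=14: [123, 139, 142, 162, 164, 132, 129, 153, 157, 166]
t=15: [161, 161, 140, 134, 122, 166, 154, 150, 128, 126]
t=16: [123, 138, 144, 163, 165, 130, 130, 153, 158, 167]
t=17: [163, 160, 140, 133, 121, 166, 155, 148, 127, 125]
t=18: [124, 137, 146, 162, 165, 128, 131, 152, 159, 166]
t=19: [165, 159, 141, 131, 122, 166, 157, 146, 128, 124]
t=20: [124, 135, 148, 163, 166, 125, 132, 151, 160, 166]
t=21: [164, 158, 142, 130, 121, 166, 157, 145, 128, 123]
t=22: [125, 135, 149, 162, 165, 126, 132, 151, 160, 166]
t=23: [165, 158, 142, 130, 122, 166, 157, 145, 128, 124]
t=24: [125, 134, 149, 162, 166, 125, 132, 151, 161, 166]
t=25: [165, 159, 142, 129, 122, 166, 157, 144, 128, 123]
t=26: [124, 134, 149, 162, 166, 125, 132, 151, 162, 166]
t=27: [165, 158, 142, 128, 122, 166, 157, 144, 128, 122]
t=28: [125, 134, 150, 162, 166, 125, 133, 151, 162, 166]
t=29: [165, 158, 142, 128, 122, 165, 157, 143, 128, 122]
t=30: [125, 134, 151, 162, 166, 126, 134, 151, 162, 166]
t=31: [165, 157, 142, 128, 122, 165, 157, 142, 128, 122]
t=32: [126, 134, 151, 162, 166, 126, 134, 151, 162, 166]
t=33: [165, 157, 142, 128, 122, 165, 157, 142, 128, 122]

Answer: 2
Key observation: The state at step 31, [165, 157, 142, 128, 122, 165, 157, 142, 128, 122], reappears at step 33 — and no state repeats earlier — so the cycle the system enters has period 2.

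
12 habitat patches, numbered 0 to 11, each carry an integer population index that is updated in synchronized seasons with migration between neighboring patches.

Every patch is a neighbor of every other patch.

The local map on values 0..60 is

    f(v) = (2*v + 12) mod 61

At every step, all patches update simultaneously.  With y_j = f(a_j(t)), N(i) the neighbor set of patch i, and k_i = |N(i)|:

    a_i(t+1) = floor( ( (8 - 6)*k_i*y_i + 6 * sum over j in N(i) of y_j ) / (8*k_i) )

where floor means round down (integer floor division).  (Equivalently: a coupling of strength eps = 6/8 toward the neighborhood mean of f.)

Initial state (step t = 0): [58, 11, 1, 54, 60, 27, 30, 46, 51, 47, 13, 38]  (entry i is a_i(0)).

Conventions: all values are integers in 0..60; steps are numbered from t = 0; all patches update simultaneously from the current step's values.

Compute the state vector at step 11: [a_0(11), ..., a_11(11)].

Simulating step by step:
t=0: [58, 11, 1, 54, 60, 27, 30, 46, 51, 47, 13, 38]
t=1: [24, 29, 26, 34, 25, 24, 25, 31, 33, 31, 30, 28]
t=2: [25, 16, 15, 18, 14, 25, 14, 16, 17, 16, 16, 15]
t=3: [29, 37, 37, 38, 37, 29, 37, 37, 38, 37, 37, 37]
t=4: [20, 23, 23, 23, 23, 20, 23, 23, 23, 23, 23, 23]
t=5: [56, 57, 57, 57, 57, 56, 57, 57, 57, 57, 57, 57]
t=6: [3, 3, 3, 3, 3, 3, 3, 3, 3, 3, 3, 3]
t=7: [18, 18, 18, 18, 18, 18, 18, 18, 18, 18, 18, 18]
t=8: [48, 48, 48, 48, 48, 48, 48, 48, 48, 48, 48, 48]
t=9: [47, 47, 47, 47, 47, 47, 47, 47, 47, 47, 47, 47]
t=10: [45, 45, 45, 45, 45, 45, 45, 45, 45, 45, 45, 45]
t=11: [41, 41, 41, 41, 41, 41, 41, 41, 41, 41, 41, 41]

Answer: [41, 41, 41, 41, 41, 41, 41, 41, 41, 41, 41, 41]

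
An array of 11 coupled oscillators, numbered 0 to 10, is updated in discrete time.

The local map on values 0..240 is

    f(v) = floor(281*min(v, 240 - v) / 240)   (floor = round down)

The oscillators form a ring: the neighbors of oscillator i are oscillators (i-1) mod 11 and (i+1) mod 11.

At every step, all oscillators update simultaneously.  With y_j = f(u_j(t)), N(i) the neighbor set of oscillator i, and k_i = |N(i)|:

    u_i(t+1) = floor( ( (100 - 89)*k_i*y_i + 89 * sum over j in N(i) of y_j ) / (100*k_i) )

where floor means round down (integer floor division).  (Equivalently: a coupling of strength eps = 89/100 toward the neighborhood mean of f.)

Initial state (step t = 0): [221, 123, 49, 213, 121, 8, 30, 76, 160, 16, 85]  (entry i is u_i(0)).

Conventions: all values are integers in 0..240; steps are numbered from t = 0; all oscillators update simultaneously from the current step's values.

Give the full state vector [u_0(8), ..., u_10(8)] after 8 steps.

Answer: [129, 128, 135, 129, 135, 126, 132, 122, 128, 122, 125]

Derivation:
t=0: [221, 123, 49, 213, 121, 8, 30, 76, 160, 16, 85]
t=1: [106, 50, 80, 90, 33, 78, 47, 66, 57, 87, 28]
t=2: [53, 102, 82, 69, 91, 51, 80, 62, 86, 54, 103]
t=3: [113, 83, 99, 98, 73, 95, 68, 93, 71, 104, 68]
t=4: [92, 120, 106, 101, 109, 85, 106, 83, 111, 85, 121]
t=5: [135, 118, 128, 124, 110, 122, 100, 123, 101, 130, 106]
t=6: [130, 127, 135, 130, 135, 124, 134, 119, 130, 121, 124]
t=7: [132, 125, 129, 122, 130, 124, 135, 127, 137, 132, 133]
t=8: [129, 128, 135, 129, 135, 126, 132, 122, 128, 122, 125]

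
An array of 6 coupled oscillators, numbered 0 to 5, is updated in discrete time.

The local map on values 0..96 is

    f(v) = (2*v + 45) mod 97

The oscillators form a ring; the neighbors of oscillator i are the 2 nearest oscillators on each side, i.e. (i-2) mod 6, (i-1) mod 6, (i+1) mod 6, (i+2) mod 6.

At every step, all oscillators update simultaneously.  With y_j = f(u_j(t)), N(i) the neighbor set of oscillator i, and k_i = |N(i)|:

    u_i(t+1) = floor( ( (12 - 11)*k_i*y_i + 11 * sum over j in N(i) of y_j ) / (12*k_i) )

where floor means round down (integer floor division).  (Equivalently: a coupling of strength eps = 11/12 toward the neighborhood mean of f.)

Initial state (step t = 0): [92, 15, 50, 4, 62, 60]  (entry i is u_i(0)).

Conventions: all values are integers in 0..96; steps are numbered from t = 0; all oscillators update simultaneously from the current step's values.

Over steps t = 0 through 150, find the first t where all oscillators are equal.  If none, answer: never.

Simulating step by step:
t=0: [92, 15, 50, 4, 62, 60]  (not all equal)
t=1: [63, 53, 57, 64, 52, 59]  (not all equal)
t=2: [59, 68, 63, 59, 68, 64]  (not all equal)
t=3: [78, 71, 74, 78, 71, 75]  (not all equal)
t=4: [64, 32, 52, 64, 32, 44]  (not all equal)
t=5: [32, 56, 44, 32, 56, 43]  (not all equal)
t=6: [44, 26, 36, 44, 26, 35]  (not all equal)
t=7: [11, 25, 18, 11, 25, 18]  (not all equal)
t=8: [86, 75, 81, 86, 75, 81]  (not all equal)
t=9: [8, 16, 12, 8, 16, 12]  (not all equal)
t=10: [72, 66, 69, 72, 66, 69]  (not all equal)
t=11: [83, 88, 86, 83, 88, 86]  (not all equal)
t=12: [24, 20, 22, 24, 20, 22]  (not all equal)
t=13: [87, 90, 89, 87, 90, 89]  (not all equal)
t=14: [29, 27, 28, 29, 27, 28]  (not all equal)
t=15: [3, 4, 4, 3, 4, 4]  (not all equal)
t=16: [52, 52, 52, 52, 52, 52]  (all equal)

Answer: 16
Key observation: Synchronization is absorbing here: once all oscillators are equal they stay equal, and step 16 is the first all-equal step.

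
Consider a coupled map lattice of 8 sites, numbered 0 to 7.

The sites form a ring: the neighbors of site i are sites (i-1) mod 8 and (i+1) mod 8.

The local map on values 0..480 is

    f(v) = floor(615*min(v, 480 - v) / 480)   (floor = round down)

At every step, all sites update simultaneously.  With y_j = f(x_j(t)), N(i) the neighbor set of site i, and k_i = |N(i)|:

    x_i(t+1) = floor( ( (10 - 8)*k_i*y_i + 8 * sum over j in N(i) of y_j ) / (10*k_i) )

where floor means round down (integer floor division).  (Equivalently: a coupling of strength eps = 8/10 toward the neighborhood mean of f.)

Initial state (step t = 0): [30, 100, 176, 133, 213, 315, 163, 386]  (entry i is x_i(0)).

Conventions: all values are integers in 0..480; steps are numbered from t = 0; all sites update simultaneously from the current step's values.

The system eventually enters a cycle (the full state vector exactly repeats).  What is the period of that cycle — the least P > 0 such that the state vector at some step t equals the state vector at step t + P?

Simulating step by step:
t=0: [30, 100, 176, 133, 213, 315, 163, 386]
t=1: [106, 130, 164, 232, 206, 234, 174, 122]
t=2: [155, 171, 227, 248, 291, 253, 226, 174]
t=3: [216, 239, 264, 272, 283, 270, 262, 239]
t=4: [300, 282, 284, 264, 264, 266, 285, 283]
t=5: [248, 243, 261, 266, 275, 264, 260, 242]
t=6: [302, 291, 286, 271, 272, 272, 288, 292]
t=7: [238, 238, 253, 259, 266, 258, 251, 237]
t=8: [303, 298, 292, 282, 281, 283, 293, 299]
t=9: [230, 233, 242, 248, 252, 247, 241, 232]
t=10: [296, 298, 298, 297, 296, 298, 299, 299]
t=11: [232, 233, 233, 234, 233, 233, 231, 232]
t=12: [297, 297, 298, 298, 298, 296, 297, 296]
t=13: [234, 233, 233, 233, 233, 233, 234, 234]
t=14: [298, 298, 298, 298, 298, 298, 298, 299]
t=15: [232, 233, 233, 233, 233, 233, 232, 232]
t=16: [297, 297, 298, 298, 298, 297, 297, 297]
t=17: [234, 233, 233, 233, 233, 233, 234, 234]

Answer: 4
Key observation: The state at step 13, [234, 233, 233, 233, 233, 233, 234, 234], reappears at step 17 — and no state repeats earlier — so the cycle the system enters has period 4.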